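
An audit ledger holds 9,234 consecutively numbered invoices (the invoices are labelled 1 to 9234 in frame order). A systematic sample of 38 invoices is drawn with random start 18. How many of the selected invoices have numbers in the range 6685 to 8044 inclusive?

k = 9234/38 = 243
First selection ≥ 6685: 18 + ⌈(6685−18)/243⌉·243 = 18 + 28×243 = 6822
Last selection ≤ 8044: 18 + ⌊(8044−18)/243⌋·243 = 18 + 33×243 = 8037
Count = 33 − 28 + 1 = 6

6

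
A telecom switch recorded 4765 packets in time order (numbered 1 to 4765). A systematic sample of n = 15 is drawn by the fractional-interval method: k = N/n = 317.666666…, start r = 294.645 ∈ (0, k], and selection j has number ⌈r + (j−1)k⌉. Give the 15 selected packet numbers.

295, 613, 930, 1248, 1566, 1883, 2201, 2519, 2836, 3154, 3472, 3789, 4107, 4425, 4742

j=1: r + 0k = 294.645 → ⌈·⌉ = 295
j=2: r + 1k = 612.311666… → ⌈·⌉ = 613
j=3: r + 2k = 929.978333… → ⌈·⌉ = 930
j=4: r + 3k = 1247.645 → ⌈·⌉ = 1248
j=5: r + 4k = 1565.311666… → ⌈·⌉ = 1566
j=6: r + 5k = 1882.978333… → ⌈·⌉ = 1883
j=7: r + 6k = 2200.645 → ⌈·⌉ = 2201
j=8: r + 7k = 2518.311666… → ⌈·⌉ = 2519
j=9: r + 8k = 2835.978333… → ⌈·⌉ = 2836
j=10: r + 9k = 3153.645 → ⌈·⌉ = 3154
j=11: r + 10k = 3471.311666… → ⌈·⌉ = 3472
j=12: r + 11k = 3788.978333… → ⌈·⌉ = 3789
j=13: r + 12k = 4106.645 → ⌈·⌉ = 4107
j=14: r + 13k = 4424.311666… → ⌈·⌉ = 4425
j=15: r + 14k = 4741.978333… → ⌈·⌉ = 4742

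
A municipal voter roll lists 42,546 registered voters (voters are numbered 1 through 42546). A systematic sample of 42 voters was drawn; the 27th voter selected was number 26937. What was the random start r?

599

k = 42546/42 = 1013
r = 26937 − (27−1)×1013 = 26937 − 26338 = 599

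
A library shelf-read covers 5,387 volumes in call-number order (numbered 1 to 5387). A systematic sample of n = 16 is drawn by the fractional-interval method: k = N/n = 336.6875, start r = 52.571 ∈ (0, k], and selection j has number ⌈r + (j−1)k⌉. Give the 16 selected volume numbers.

j=1: r + 0k = 52.571 → ⌈·⌉ = 53
j=2: r + 1k = 389.2585 → ⌈·⌉ = 390
j=3: r + 2k = 725.946 → ⌈·⌉ = 726
j=4: r + 3k = 1062.6335 → ⌈·⌉ = 1063
j=5: r + 4k = 1399.321 → ⌈·⌉ = 1400
j=6: r + 5k = 1736.0085 → ⌈·⌉ = 1737
j=7: r + 6k = 2072.696 → ⌈·⌉ = 2073
j=8: r + 7k = 2409.3835 → ⌈·⌉ = 2410
j=9: r + 8k = 2746.071 → ⌈·⌉ = 2747
j=10: r + 9k = 3082.7585 → ⌈·⌉ = 3083
j=11: r + 10k = 3419.446 → ⌈·⌉ = 3420
j=12: r + 11k = 3756.1335 → ⌈·⌉ = 3757
j=13: r + 12k = 4092.821 → ⌈·⌉ = 4093
j=14: r + 13k = 4429.5085 → ⌈·⌉ = 4430
j=15: r + 14k = 4766.196 → ⌈·⌉ = 4767
j=16: r + 15k = 5102.8835 → ⌈·⌉ = 5103

53, 390, 726, 1063, 1400, 1737, 2073, 2410, 2747, 3083, 3420, 3757, 4093, 4430, 4767, 5103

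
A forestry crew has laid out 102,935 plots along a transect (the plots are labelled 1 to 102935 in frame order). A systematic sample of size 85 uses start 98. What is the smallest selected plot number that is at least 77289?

77602

k = 102935/85 = 1211
Steps past start: ⌈(77289 − 98)/1211⌉ = ⌈77191/1211⌉ = 64
Selected plot: 98 + 64×1211 = 77602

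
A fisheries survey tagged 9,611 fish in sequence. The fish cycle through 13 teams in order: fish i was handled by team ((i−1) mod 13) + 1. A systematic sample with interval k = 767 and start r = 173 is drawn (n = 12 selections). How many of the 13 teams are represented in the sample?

Consecutive selections differ by k = 767, so their team numbers differ by 767 mod 13 = 0.
gcd(767, 13) = 13, so the sample visits 13/13 = 1 distinct residues mod 13.
Start 173 is team 4; the teams hit are 4.

1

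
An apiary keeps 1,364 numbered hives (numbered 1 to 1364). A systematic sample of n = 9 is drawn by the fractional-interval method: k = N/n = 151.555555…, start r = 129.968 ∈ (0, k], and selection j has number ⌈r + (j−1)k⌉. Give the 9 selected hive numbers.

j=1: r + 0k = 129.968 → ⌈·⌉ = 130
j=2: r + 1k = 281.523555… → ⌈·⌉ = 282
j=3: r + 2k = 433.079111… → ⌈·⌉ = 434
j=4: r + 3k = 584.634666… → ⌈·⌉ = 585
j=5: r + 4k = 736.190222… → ⌈·⌉ = 737
j=6: r + 5k = 887.745777… → ⌈·⌉ = 888
j=7: r + 6k = 1039.301333… → ⌈·⌉ = 1040
j=8: r + 7k = 1190.856888… → ⌈·⌉ = 1191
j=9: r + 8k = 1342.412444… → ⌈·⌉ = 1343

130, 282, 434, 585, 737, 888, 1040, 1191, 1343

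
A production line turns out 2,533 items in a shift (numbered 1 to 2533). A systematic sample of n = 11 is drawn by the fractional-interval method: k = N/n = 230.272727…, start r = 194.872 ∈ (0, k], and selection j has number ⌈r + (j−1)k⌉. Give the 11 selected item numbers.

195, 426, 656, 886, 1116, 1347, 1577, 1807, 2038, 2268, 2498

j=1: r + 0k = 194.872 → ⌈·⌉ = 195
j=2: r + 1k = 425.144727… → ⌈·⌉ = 426
j=3: r + 2k = 655.417454… → ⌈·⌉ = 656
j=4: r + 3k = 885.690181… → ⌈·⌉ = 886
j=5: r + 4k = 1115.962909… → ⌈·⌉ = 1116
j=6: r + 5k = 1346.235636… → ⌈·⌉ = 1347
j=7: r + 6k = 1576.508363… → ⌈·⌉ = 1577
j=8: r + 7k = 1806.781090… → ⌈·⌉ = 1807
j=9: r + 8k = 2037.053818… → ⌈·⌉ = 2038
j=10: r + 9k = 2267.326545… → ⌈·⌉ = 2268
j=11: r + 10k = 2497.599272… → ⌈·⌉ = 2498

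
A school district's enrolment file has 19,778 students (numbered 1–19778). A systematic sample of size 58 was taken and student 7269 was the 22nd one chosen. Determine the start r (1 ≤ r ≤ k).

108

k = 19778/58 = 341
r = 7269 − (22−1)×341 = 7269 − 7161 = 108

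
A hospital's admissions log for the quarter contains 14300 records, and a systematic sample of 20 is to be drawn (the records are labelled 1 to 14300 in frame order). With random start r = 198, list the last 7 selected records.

9493, 10208, 10923, 11638, 12353, 13068, 13783

k = N/n = 14300/20 = 715
14th selection = 198 + 13×715 = 9493
15th: 9493 + 715 = 10208
16th: 10208 + 715 = 10923
17th: 10923 + 715 = 11638
18th: 11638 + 715 = 12353
19th: 12353 + 715 = 13068
20th: 13068 + 715 = 13783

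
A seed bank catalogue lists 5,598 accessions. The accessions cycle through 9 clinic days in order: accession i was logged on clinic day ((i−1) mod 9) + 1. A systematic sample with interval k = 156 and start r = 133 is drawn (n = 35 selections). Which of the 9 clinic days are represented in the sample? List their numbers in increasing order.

1, 4, 7

Consecutive selections differ by k = 156, so their clinic day numbers differ by 156 mod 9 = 3.
gcd(156, 9) = 3, so the sample visits 9/3 = 3 distinct residues mod 9.
Start 133 is clinic day 7; the clinic days hit are 1, 4, 7.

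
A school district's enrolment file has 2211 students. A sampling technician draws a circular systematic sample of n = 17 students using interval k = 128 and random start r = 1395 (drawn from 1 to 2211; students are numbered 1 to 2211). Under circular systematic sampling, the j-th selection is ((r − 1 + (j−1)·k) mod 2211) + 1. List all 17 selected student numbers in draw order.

Selection 1: 1395
Selection 2: 1395 + 128 = 1523
Selection 3: 1523 + 128 = 1651
Selection 4: 1651 + 128 = 1779
Selection 5: 1779 + 128 = 1907
Selection 6: 1907 + 128 = 2035
Selection 7: 2035 + 128 = 2163
Selection 8: 2163 + 128 = 2291 → 2291 − 2211 = 80
Selection 9: 80 + 128 = 208
Selection 10: 208 + 128 = 336
Selection 11: 336 + 128 = 464
Selection 12: 464 + 128 = 592
Selection 13: 592 + 128 = 720
Selection 14: 720 + 128 = 848
Selection 15: 848 + 128 = 976
Selection 16: 976 + 128 = 1104
Selection 17: 1104 + 128 = 1232

1395, 1523, 1651, 1779, 1907, 2035, 2163, 80, 208, 336, 464, 592, 720, 848, 976, 1104, 1232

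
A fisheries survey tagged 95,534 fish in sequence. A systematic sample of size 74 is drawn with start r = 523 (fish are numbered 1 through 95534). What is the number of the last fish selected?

94766

k = 95534/74 = 1291
74th selection = r + (74−1)·k = 523 + 73×1291 = 523 + 94243 = 94766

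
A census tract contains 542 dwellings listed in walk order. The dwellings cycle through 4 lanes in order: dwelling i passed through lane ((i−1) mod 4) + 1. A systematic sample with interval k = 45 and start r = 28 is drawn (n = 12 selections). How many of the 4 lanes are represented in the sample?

Consecutive selections differ by k = 45, so their lane numbers differ by 45 mod 4 = 1.
gcd(45, 4) = 1, so the sample visits 4/1 = 4 distinct residues mod 4.
Start 28 is lane 4; the lanes hit are 1, 2, 3, 4.

4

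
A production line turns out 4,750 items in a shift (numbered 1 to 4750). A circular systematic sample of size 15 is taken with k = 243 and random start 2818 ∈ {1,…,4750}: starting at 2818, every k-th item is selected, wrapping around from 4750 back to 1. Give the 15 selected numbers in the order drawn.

Selection 1: 2818
Selection 2: 2818 + 243 = 3061
Selection 3: 3061 + 243 = 3304
Selection 4: 3304 + 243 = 3547
Selection 5: 3547 + 243 = 3790
Selection 6: 3790 + 243 = 4033
Selection 7: 4033 + 243 = 4276
Selection 8: 4276 + 243 = 4519
Selection 9: 4519 + 243 = 4762 → 4762 − 4750 = 12
Selection 10: 12 + 243 = 255
Selection 11: 255 + 243 = 498
Selection 12: 498 + 243 = 741
Selection 13: 741 + 243 = 984
Selection 14: 984 + 243 = 1227
Selection 15: 1227 + 243 = 1470

2818, 3061, 3304, 3547, 3790, 4033, 4276, 4519, 12, 255, 498, 741, 984, 1227, 1470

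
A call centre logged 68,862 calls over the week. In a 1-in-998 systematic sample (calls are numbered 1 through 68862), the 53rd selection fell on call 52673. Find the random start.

k = 998
r = 52673 − (53−1)×998 = 52673 − 51896 = 777

777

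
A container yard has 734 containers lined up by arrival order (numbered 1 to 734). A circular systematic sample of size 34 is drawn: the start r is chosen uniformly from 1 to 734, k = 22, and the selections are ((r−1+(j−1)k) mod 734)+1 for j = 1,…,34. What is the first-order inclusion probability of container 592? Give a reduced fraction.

17/367

For each position j, as r ranges over 1…734 the j-th selection hits every container exactly once, so container 592 is selected for exactly 34 of the 734 starts.
Inclusion probability = 34/734 = 17/367.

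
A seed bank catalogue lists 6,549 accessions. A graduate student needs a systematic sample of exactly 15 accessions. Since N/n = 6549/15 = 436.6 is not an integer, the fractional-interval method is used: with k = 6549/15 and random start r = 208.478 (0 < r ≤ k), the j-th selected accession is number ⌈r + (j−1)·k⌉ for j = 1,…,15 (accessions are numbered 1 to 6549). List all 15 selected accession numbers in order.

209, 646, 1082, 1519, 1955, 2392, 2829, 3265, 3702, 4138, 4575, 5012, 5448, 5885, 6321

j=1: r + 0k = 208.478 → ⌈·⌉ = 209
j=2: r + 1k = 645.078 → ⌈·⌉ = 646
j=3: r + 2k = 1081.678 → ⌈·⌉ = 1082
j=4: r + 3k = 1518.278 → ⌈·⌉ = 1519
j=5: r + 4k = 1954.878 → ⌈·⌉ = 1955
j=6: r + 5k = 2391.478 → ⌈·⌉ = 2392
j=7: r + 6k = 2828.078 → ⌈·⌉ = 2829
j=8: r + 7k = 3264.678 → ⌈·⌉ = 3265
j=9: r + 8k = 3701.278 → ⌈·⌉ = 3702
j=10: r + 9k = 4137.878 → ⌈·⌉ = 4138
j=11: r + 10k = 4574.478 → ⌈·⌉ = 4575
j=12: r + 11k = 5011.078 → ⌈·⌉ = 5012
j=13: r + 12k = 5447.678 → ⌈·⌉ = 5448
j=14: r + 13k = 5884.278 → ⌈·⌉ = 5885
j=15: r + 14k = 6320.878 → ⌈·⌉ = 6321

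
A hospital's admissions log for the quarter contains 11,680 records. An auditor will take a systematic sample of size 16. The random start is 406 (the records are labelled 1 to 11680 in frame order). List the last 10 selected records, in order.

4786, 5516, 6246, 6976, 7706, 8436, 9166, 9896, 10626, 11356

k = N/n = 11680/16 = 730
7th selection = 406 + 6×730 = 4786
8th: 4786 + 730 = 5516
9th: 5516 + 730 = 6246
10th: 6246 + 730 = 6976
11th: 6976 + 730 = 7706
12th: 7706 + 730 = 8436
13th: 8436 + 730 = 9166
14th: 9166 + 730 = 9896
15th: 9896 + 730 = 10626
16th: 10626 + 730 = 11356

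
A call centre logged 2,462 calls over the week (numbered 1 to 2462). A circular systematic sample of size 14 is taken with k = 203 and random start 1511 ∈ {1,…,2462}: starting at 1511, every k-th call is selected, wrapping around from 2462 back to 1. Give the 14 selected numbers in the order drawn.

Selection 1: 1511
Selection 2: 1511 + 203 = 1714
Selection 3: 1714 + 203 = 1917
Selection 4: 1917 + 203 = 2120
Selection 5: 2120 + 203 = 2323
Selection 6: 2323 + 203 = 2526 → 2526 − 2462 = 64
Selection 7: 64 + 203 = 267
Selection 8: 267 + 203 = 470
Selection 9: 470 + 203 = 673
Selection 10: 673 + 203 = 876
Selection 11: 876 + 203 = 1079
Selection 12: 1079 + 203 = 1282
Selection 13: 1282 + 203 = 1485
Selection 14: 1485 + 203 = 1688

1511, 1714, 1917, 2120, 2323, 64, 267, 470, 673, 876, 1079, 1282, 1485, 1688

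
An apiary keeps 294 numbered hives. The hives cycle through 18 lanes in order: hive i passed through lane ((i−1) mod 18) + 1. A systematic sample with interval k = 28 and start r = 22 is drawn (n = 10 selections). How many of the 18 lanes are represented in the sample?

Consecutive selections differ by k = 28, so their lane numbers differ by 28 mod 18 = 10.
gcd(28, 18) = 2, so the sample visits 18/2 = 9 distinct residues mod 18.
Start 22 is lane 4; the lanes hit are 2, 4, 6, 8, 10, 12, 14, 16, 18.

9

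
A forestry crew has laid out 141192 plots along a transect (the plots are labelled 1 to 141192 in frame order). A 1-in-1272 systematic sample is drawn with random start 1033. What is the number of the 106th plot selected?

134593

k = 1272
106th selection = r + (106−1)·k = 1033 + 105×1272 = 1033 + 133560 = 134593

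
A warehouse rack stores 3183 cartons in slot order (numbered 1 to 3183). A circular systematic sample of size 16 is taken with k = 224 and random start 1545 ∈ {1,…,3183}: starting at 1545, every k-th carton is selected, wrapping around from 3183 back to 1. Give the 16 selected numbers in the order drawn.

1545, 1769, 1993, 2217, 2441, 2665, 2889, 3113, 154, 378, 602, 826, 1050, 1274, 1498, 1722

Selection 1: 1545
Selection 2: 1545 + 224 = 1769
Selection 3: 1769 + 224 = 1993
Selection 4: 1993 + 224 = 2217
Selection 5: 2217 + 224 = 2441
Selection 6: 2441 + 224 = 2665
Selection 7: 2665 + 224 = 2889
Selection 8: 2889 + 224 = 3113
Selection 9: 3113 + 224 = 3337 → 3337 − 3183 = 154
Selection 10: 154 + 224 = 378
Selection 11: 378 + 224 = 602
Selection 12: 602 + 224 = 826
Selection 13: 826 + 224 = 1050
Selection 14: 1050 + 224 = 1274
Selection 15: 1274 + 224 = 1498
Selection 16: 1498 + 224 = 1722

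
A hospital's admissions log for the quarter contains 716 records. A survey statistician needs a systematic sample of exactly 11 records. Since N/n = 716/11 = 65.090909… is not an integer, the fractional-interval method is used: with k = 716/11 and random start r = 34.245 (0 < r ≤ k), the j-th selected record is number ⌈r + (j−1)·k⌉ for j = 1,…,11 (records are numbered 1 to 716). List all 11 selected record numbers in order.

j=1: r + 0k = 34.245 → ⌈·⌉ = 35
j=2: r + 1k = 99.335909… → ⌈·⌉ = 100
j=3: r + 2k = 164.426818… → ⌈·⌉ = 165
j=4: r + 3k = 229.517727… → ⌈·⌉ = 230
j=5: r + 4k = 294.608636… → ⌈·⌉ = 295
j=6: r + 5k = 359.699545… → ⌈·⌉ = 360
j=7: r + 6k = 424.790454… → ⌈·⌉ = 425
j=8: r + 7k = 489.881363… → ⌈·⌉ = 490
j=9: r + 8k = 554.972272… → ⌈·⌉ = 555
j=10: r + 9k = 620.063181… → ⌈·⌉ = 621
j=11: r + 10k = 685.154090… → ⌈·⌉ = 686

35, 100, 165, 230, 295, 360, 425, 490, 555, 621, 686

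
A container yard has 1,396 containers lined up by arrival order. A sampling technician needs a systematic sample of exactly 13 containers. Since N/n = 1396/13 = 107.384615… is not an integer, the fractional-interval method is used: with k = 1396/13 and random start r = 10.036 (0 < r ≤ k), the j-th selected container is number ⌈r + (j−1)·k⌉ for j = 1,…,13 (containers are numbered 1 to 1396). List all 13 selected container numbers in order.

11, 118, 225, 333, 440, 547, 655, 762, 870, 977, 1084, 1192, 1299

j=1: r + 0k = 10.036 → ⌈·⌉ = 11
j=2: r + 1k = 117.420615… → ⌈·⌉ = 118
j=3: r + 2k = 224.805230… → ⌈·⌉ = 225
j=4: r + 3k = 332.189846… → ⌈·⌉ = 333
j=5: r + 4k = 439.574461… → ⌈·⌉ = 440
j=6: r + 5k = 546.959076… → ⌈·⌉ = 547
j=7: r + 6k = 654.343692… → ⌈·⌉ = 655
j=8: r + 7k = 761.728307… → ⌈·⌉ = 762
j=9: r + 8k = 869.112923… → ⌈·⌉ = 870
j=10: r + 9k = 976.497538… → ⌈·⌉ = 977
j=11: r + 10k = 1083.882153… → ⌈·⌉ = 1084
j=12: r + 11k = 1191.266769… → ⌈·⌉ = 1192
j=13: r + 12k = 1298.651384… → ⌈·⌉ = 1299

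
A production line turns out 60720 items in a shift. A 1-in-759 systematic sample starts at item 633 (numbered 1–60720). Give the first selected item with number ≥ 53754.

53763

k = 759
Steps past start: ⌈(53754 − 633)/759⌉ = ⌈53121/759⌉ = 70
Selected item: 633 + 70×759 = 53763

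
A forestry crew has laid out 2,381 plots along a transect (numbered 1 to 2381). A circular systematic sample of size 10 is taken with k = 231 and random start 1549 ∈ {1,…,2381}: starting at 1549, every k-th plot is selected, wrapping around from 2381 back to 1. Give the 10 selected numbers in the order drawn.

Selection 1: 1549
Selection 2: 1549 + 231 = 1780
Selection 3: 1780 + 231 = 2011
Selection 4: 2011 + 231 = 2242
Selection 5: 2242 + 231 = 2473 → 2473 − 2381 = 92
Selection 6: 92 + 231 = 323
Selection 7: 323 + 231 = 554
Selection 8: 554 + 231 = 785
Selection 9: 785 + 231 = 1016
Selection 10: 1016 + 231 = 1247

1549, 1780, 2011, 2242, 92, 323, 554, 785, 1016, 1247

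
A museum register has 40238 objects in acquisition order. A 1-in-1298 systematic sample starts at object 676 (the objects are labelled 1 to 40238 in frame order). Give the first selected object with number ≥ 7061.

7166

k = 1298
Steps past start: ⌈(7061 − 676)/1298⌉ = ⌈6385/1298⌉ = 5
Selected object: 676 + 5×1298 = 7166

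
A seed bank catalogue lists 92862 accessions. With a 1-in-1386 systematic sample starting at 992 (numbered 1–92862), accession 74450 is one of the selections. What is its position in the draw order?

k = 1386
position = (74450 − 992)/1386 + 1 = 73458/1386 + 1 = 53 + 1 = 54

54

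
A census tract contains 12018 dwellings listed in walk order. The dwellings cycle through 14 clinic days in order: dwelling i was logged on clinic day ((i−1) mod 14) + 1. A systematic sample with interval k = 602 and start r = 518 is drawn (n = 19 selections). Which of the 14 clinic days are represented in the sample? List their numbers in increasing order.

Consecutive selections differ by k = 602, so their clinic day numbers differ by 602 mod 14 = 0.
gcd(602, 14) = 14, so the sample visits 14/14 = 1 distinct residues mod 14.
Start 518 is clinic day 14; the clinic days hit are 14.

14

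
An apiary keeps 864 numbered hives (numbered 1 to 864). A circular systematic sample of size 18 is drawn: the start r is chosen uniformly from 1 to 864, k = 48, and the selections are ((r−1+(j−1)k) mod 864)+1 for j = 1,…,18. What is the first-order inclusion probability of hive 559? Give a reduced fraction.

For each position j, as r ranges over 1…864 the j-th selection hits every hive exactly once, so hive 559 is selected for exactly 18 of the 864 starts.
Inclusion probability = 18/864 = 1/48.

1/48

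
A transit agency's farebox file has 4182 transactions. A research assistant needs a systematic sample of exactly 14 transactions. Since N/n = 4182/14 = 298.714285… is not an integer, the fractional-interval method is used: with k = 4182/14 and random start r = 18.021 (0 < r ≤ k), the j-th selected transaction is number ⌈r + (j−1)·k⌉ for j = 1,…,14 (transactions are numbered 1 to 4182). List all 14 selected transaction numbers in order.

19, 317, 616, 915, 1213, 1512, 1811, 2110, 2408, 2707, 3006, 3304, 3603, 3902

j=1: r + 0k = 18.021 → ⌈·⌉ = 19
j=2: r + 1k = 316.735285… → ⌈·⌉ = 317
j=3: r + 2k = 615.449571… → ⌈·⌉ = 616
j=4: r + 3k = 914.163857… → ⌈·⌉ = 915
j=5: r + 4k = 1212.878142… → ⌈·⌉ = 1213
j=6: r + 5k = 1511.592428… → ⌈·⌉ = 1512
j=7: r + 6k = 1810.306714… → ⌈·⌉ = 1811
j=8: r + 7k = 2109.021 → ⌈·⌉ = 2110
j=9: r + 8k = 2407.735285… → ⌈·⌉ = 2408
j=10: r + 9k = 2706.449571… → ⌈·⌉ = 2707
j=11: r + 10k = 3005.163857… → ⌈·⌉ = 3006
j=12: r + 11k = 3303.878142… → ⌈·⌉ = 3304
j=13: r + 12k = 3602.592428… → ⌈·⌉ = 3603
j=14: r + 13k = 3901.306714… → ⌈·⌉ = 3902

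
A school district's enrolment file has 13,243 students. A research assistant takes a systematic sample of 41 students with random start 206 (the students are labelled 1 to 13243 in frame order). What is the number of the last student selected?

k = 13243/41 = 323
41st selection = r + (41−1)·k = 206 + 40×323 = 206 + 12920 = 13126

13126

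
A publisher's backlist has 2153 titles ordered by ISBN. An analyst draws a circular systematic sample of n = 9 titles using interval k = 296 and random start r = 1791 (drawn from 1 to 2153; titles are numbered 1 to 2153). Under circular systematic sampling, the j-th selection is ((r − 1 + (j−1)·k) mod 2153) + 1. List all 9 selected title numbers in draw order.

1791, 2087, 230, 526, 822, 1118, 1414, 1710, 2006

Selection 1: 1791
Selection 2: 1791 + 296 = 2087
Selection 3: 2087 + 296 = 2383 → 2383 − 2153 = 230
Selection 4: 230 + 296 = 526
Selection 5: 526 + 296 = 822
Selection 6: 822 + 296 = 1118
Selection 7: 1118 + 296 = 1414
Selection 8: 1414 + 296 = 1710
Selection 9: 1710 + 296 = 2006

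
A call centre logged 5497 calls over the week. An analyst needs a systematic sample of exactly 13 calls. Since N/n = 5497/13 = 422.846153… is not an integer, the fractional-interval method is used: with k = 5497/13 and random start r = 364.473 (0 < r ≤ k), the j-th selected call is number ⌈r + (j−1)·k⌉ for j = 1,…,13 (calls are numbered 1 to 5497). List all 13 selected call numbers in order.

j=1: r + 0k = 364.473 → ⌈·⌉ = 365
j=2: r + 1k = 787.319153… → ⌈·⌉ = 788
j=3: r + 2k = 1210.165307… → ⌈·⌉ = 1211
j=4: r + 3k = 1633.011461… → ⌈·⌉ = 1634
j=5: r + 4k = 2055.857615… → ⌈·⌉ = 2056
j=6: r + 5k = 2478.703769… → ⌈·⌉ = 2479
j=7: r + 6k = 2901.549923… → ⌈·⌉ = 2902
j=8: r + 7k = 3324.396076… → ⌈·⌉ = 3325
j=9: r + 8k = 3747.242230… → ⌈·⌉ = 3748
j=10: r + 9k = 4170.088384… → ⌈·⌉ = 4171
j=11: r + 10k = 4592.934538… → ⌈·⌉ = 4593
j=12: r + 11k = 5015.780692… → ⌈·⌉ = 5016
j=13: r + 12k = 5438.626846… → ⌈·⌉ = 5439

365, 788, 1211, 1634, 2056, 2479, 2902, 3325, 3748, 4171, 4593, 5016, 5439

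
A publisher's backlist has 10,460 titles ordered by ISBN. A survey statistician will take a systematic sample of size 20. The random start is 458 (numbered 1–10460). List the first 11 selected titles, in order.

k = N/n = 10460/20 = 523
title 1: 458
title 2: 458 + 523 = 981
title 3: 981 + 523 = 1504
title 4: 1504 + 523 = 2027
title 5: 2027 + 523 = 2550
title 6: 2550 + 523 = 3073
title 7: 3073 + 523 = 3596
title 8: 3596 + 523 = 4119
title 9: 4119 + 523 = 4642
title 10: 4642 + 523 = 5165
title 11: 5165 + 523 = 5688

458, 981, 1504, 2027, 2550, 3073, 3596, 4119, 4642, 5165, 5688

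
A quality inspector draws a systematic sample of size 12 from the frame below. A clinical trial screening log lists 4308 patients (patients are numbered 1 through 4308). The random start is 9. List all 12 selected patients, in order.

k = N/n = 4308/12 = 359
patient 1: 9
patient 2: 9 + 359 = 368
patient 3: 368 + 359 = 727
patient 4: 727 + 359 = 1086
patient 5: 1086 + 359 = 1445
patient 6: 1445 + 359 = 1804
patient 7: 1804 + 359 = 2163
patient 8: 2163 + 359 = 2522
patient 9: 2522 + 359 = 2881
patient 10: 2881 + 359 = 3240
patient 11: 3240 + 359 = 3599
patient 12: 3599 + 359 = 3958

9, 368, 727, 1086, 1445, 1804, 2163, 2522, 2881, 3240, 3599, 3958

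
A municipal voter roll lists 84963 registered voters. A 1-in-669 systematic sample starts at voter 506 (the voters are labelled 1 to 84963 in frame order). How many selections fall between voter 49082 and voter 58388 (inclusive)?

k = 669
First selection ≥ 49082: 506 + ⌈(49082−506)/669⌉·669 = 506 + 73×669 = 49343
Last selection ≤ 58388: 506 + ⌊(58388−506)/669⌋·669 = 506 + 86×669 = 58040
Count = 86 − 73 + 1 = 14

14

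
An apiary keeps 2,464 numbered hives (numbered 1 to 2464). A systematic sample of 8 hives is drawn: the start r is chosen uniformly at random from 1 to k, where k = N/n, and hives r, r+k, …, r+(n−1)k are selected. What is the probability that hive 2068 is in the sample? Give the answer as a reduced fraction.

k = 2464/8 = 308.
Hive 2068 is selected iff r ≡ 2068 (mod 308); exactly one such r in {1,…,308}.
Inclusion probability = 1/308.

1/308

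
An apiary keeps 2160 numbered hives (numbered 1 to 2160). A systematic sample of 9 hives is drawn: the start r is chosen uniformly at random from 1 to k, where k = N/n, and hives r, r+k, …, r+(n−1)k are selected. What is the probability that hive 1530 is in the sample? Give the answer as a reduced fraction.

k = 2160/9 = 240.
Hive 1530 is selected iff r ≡ 1530 (mod 240); exactly one such r in {1,…,240}.
Inclusion probability = 1/240.

1/240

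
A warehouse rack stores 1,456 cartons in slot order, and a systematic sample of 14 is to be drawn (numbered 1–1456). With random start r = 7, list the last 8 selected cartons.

631, 735, 839, 943, 1047, 1151, 1255, 1359

k = N/n = 1456/14 = 104
7th selection = 7 + 6×104 = 631
8th: 631 + 104 = 735
9th: 735 + 104 = 839
10th: 839 + 104 = 943
11th: 943 + 104 = 1047
12th: 1047 + 104 = 1151
13th: 1151 + 104 = 1255
14th: 1255 + 104 = 1359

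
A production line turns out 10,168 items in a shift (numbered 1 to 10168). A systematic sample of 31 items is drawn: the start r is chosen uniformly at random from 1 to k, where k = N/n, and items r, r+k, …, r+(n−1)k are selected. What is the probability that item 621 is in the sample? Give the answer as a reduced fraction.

k = 10168/31 = 328.
Item 621 is selected iff r ≡ 621 (mod 328); exactly one such r in {1,…,328}.
Inclusion probability = 1/328.

1/328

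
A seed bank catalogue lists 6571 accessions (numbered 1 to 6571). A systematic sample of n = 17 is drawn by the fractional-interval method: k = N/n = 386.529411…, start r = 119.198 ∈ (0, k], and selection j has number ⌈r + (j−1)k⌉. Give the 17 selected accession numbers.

j=1: r + 0k = 119.198 → ⌈·⌉ = 120
j=2: r + 1k = 505.727411… → ⌈·⌉ = 506
j=3: r + 2k = 892.256823… → ⌈·⌉ = 893
j=4: r + 3k = 1278.786235… → ⌈·⌉ = 1279
j=5: r + 4k = 1665.315647… → ⌈·⌉ = 1666
j=6: r + 5k = 2051.845058… → ⌈·⌉ = 2052
j=7: r + 6k = 2438.374470… → ⌈·⌉ = 2439
j=8: r + 7k = 2824.903882… → ⌈·⌉ = 2825
j=9: r + 8k = 3211.433294… → ⌈·⌉ = 3212
j=10: r + 9k = 3597.962705… → ⌈·⌉ = 3598
j=11: r + 10k = 3984.492117… → ⌈·⌉ = 3985
j=12: r + 11k = 4371.021529… → ⌈·⌉ = 4372
j=13: r + 12k = 4757.550941… → ⌈·⌉ = 4758
j=14: r + 13k = 5144.080352… → ⌈·⌉ = 5145
j=15: r + 14k = 5530.609764… → ⌈·⌉ = 5531
j=16: r + 15k = 5917.139176… → ⌈·⌉ = 5918
j=17: r + 16k = 6303.668588… → ⌈·⌉ = 6304

120, 506, 893, 1279, 1666, 2052, 2439, 2825, 3212, 3598, 3985, 4372, 4758, 5145, 5531, 5918, 6304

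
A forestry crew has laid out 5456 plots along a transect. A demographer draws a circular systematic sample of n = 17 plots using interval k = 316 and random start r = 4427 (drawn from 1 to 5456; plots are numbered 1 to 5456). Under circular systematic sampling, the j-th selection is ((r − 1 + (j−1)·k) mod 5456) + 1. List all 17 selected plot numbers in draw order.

Selection 1: 4427
Selection 2: 4427 + 316 = 4743
Selection 3: 4743 + 316 = 5059
Selection 4: 5059 + 316 = 5375
Selection 5: 5375 + 316 = 5691 → 5691 − 5456 = 235
Selection 6: 235 + 316 = 551
Selection 7: 551 + 316 = 867
Selection 8: 867 + 316 = 1183
Selection 9: 1183 + 316 = 1499
Selection 10: 1499 + 316 = 1815
Selection 11: 1815 + 316 = 2131
Selection 12: 2131 + 316 = 2447
Selection 13: 2447 + 316 = 2763
Selection 14: 2763 + 316 = 3079
Selection 15: 3079 + 316 = 3395
Selection 16: 3395 + 316 = 3711
Selection 17: 3711 + 316 = 4027

4427, 4743, 5059, 5375, 235, 551, 867, 1183, 1499, 1815, 2131, 2447, 2763, 3079, 3395, 3711, 4027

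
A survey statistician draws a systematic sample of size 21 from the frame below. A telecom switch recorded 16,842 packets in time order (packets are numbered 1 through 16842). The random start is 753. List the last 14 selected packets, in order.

6367, 7169, 7971, 8773, 9575, 10377, 11179, 11981, 12783, 13585, 14387, 15189, 15991, 16793

k = N/n = 16842/21 = 802
8th selection = 753 + 7×802 = 6367
9th: 6367 + 802 = 7169
10th: 7169 + 802 = 7971
11th: 7971 + 802 = 8773
12th: 8773 + 802 = 9575
13th: 9575 + 802 = 10377
14th: 10377 + 802 = 11179
15th: 11179 + 802 = 11981
16th: 11981 + 802 = 12783
17th: 12783 + 802 = 13585
18th: 13585 + 802 = 14387
19th: 14387 + 802 = 15189
20th: 15189 + 802 = 15991
21st: 15991 + 802 = 16793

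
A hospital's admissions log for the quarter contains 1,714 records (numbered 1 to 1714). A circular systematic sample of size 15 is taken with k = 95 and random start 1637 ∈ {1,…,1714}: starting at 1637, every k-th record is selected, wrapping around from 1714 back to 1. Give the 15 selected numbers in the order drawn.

1637, 18, 113, 208, 303, 398, 493, 588, 683, 778, 873, 968, 1063, 1158, 1253

Selection 1: 1637
Selection 2: 1637 + 95 = 1732 → 1732 − 1714 = 18
Selection 3: 18 + 95 = 113
Selection 4: 113 + 95 = 208
Selection 5: 208 + 95 = 303
Selection 6: 303 + 95 = 398
Selection 7: 398 + 95 = 493
Selection 8: 493 + 95 = 588
Selection 9: 588 + 95 = 683
Selection 10: 683 + 95 = 778
Selection 11: 778 + 95 = 873
Selection 12: 873 + 95 = 968
Selection 13: 968 + 95 = 1063
Selection 14: 1063 + 95 = 1158
Selection 15: 1158 + 95 = 1253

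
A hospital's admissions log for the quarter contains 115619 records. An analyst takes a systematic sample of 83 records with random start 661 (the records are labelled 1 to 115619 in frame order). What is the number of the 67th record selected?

92599

k = 115619/83 = 1393
67th selection = r + (67−1)·k = 661 + 66×1393 = 661 + 91938 = 92599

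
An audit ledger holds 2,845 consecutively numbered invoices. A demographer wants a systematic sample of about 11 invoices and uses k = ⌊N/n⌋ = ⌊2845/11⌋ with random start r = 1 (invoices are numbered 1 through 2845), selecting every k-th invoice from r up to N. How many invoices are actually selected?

k = ⌊2845/11⌋ = 258
Achieved size = ⌊(2845 − 1)/258⌋ + 1 = ⌊2844/258⌋ + 1 = 11 + 1 = 12
(last selection: 1 + 11×258 = 2839 ≤ 2845; next would be 3097 > 2845)

12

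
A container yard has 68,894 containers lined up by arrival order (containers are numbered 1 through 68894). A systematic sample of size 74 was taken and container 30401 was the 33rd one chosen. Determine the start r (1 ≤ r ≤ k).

609

k = 68894/74 = 931
r = 30401 − (33−1)×931 = 30401 − 29792 = 609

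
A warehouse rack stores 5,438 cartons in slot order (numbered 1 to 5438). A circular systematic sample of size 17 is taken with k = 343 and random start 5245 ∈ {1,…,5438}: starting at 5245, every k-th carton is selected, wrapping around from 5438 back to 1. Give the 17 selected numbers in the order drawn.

5245, 150, 493, 836, 1179, 1522, 1865, 2208, 2551, 2894, 3237, 3580, 3923, 4266, 4609, 4952, 5295

Selection 1: 5245
Selection 2: 5245 + 343 = 5588 → 5588 − 5438 = 150
Selection 3: 150 + 343 = 493
Selection 4: 493 + 343 = 836
Selection 5: 836 + 343 = 1179
Selection 6: 1179 + 343 = 1522
Selection 7: 1522 + 343 = 1865
Selection 8: 1865 + 343 = 2208
Selection 9: 2208 + 343 = 2551
Selection 10: 2551 + 343 = 2894
Selection 11: 2894 + 343 = 3237
Selection 12: 3237 + 343 = 3580
Selection 13: 3580 + 343 = 3923
Selection 14: 3923 + 343 = 4266
Selection 15: 4266 + 343 = 4609
Selection 16: 4609 + 343 = 4952
Selection 17: 4952 + 343 = 5295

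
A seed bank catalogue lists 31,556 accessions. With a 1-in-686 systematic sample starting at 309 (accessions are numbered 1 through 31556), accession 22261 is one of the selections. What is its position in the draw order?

33

k = 686
position = (22261 − 309)/686 + 1 = 21952/686 + 1 = 32 + 1 = 33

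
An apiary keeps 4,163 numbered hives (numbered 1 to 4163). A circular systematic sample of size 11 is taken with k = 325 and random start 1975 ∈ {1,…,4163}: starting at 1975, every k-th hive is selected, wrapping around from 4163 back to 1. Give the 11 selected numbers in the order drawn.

1975, 2300, 2625, 2950, 3275, 3600, 3925, 87, 412, 737, 1062

Selection 1: 1975
Selection 2: 1975 + 325 = 2300
Selection 3: 2300 + 325 = 2625
Selection 4: 2625 + 325 = 2950
Selection 5: 2950 + 325 = 3275
Selection 6: 3275 + 325 = 3600
Selection 7: 3600 + 325 = 3925
Selection 8: 3925 + 325 = 4250 → 4250 − 4163 = 87
Selection 9: 87 + 325 = 412
Selection 10: 412 + 325 = 737
Selection 11: 737 + 325 = 1062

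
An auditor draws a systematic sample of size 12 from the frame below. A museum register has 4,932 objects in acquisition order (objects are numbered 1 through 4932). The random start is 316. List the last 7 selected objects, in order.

2371, 2782, 3193, 3604, 4015, 4426, 4837

k = N/n = 4932/12 = 411
6th selection = 316 + 5×411 = 2371
7th: 2371 + 411 = 2782
8th: 2782 + 411 = 3193
9th: 3193 + 411 = 3604
10th: 3604 + 411 = 4015
11th: 4015 + 411 = 4426
12th: 4426 + 411 = 4837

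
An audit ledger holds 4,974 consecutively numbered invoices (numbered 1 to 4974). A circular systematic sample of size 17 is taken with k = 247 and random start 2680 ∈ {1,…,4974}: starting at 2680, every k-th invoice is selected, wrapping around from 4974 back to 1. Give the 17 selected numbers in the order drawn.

Selection 1: 2680
Selection 2: 2680 + 247 = 2927
Selection 3: 2927 + 247 = 3174
Selection 4: 3174 + 247 = 3421
Selection 5: 3421 + 247 = 3668
Selection 6: 3668 + 247 = 3915
Selection 7: 3915 + 247 = 4162
Selection 8: 4162 + 247 = 4409
Selection 9: 4409 + 247 = 4656
Selection 10: 4656 + 247 = 4903
Selection 11: 4903 + 247 = 5150 → 5150 − 4974 = 176
Selection 12: 176 + 247 = 423
Selection 13: 423 + 247 = 670
Selection 14: 670 + 247 = 917
Selection 15: 917 + 247 = 1164
Selection 16: 1164 + 247 = 1411
Selection 17: 1411 + 247 = 1658

2680, 2927, 3174, 3421, 3668, 3915, 4162, 4409, 4656, 4903, 176, 423, 670, 917, 1164, 1411, 1658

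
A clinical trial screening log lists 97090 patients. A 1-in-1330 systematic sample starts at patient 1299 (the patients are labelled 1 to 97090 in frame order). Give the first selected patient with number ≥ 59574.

k = 1330
Steps past start: ⌈(59574 − 1299)/1330⌉ = ⌈58275/1330⌉ = 44
Selected patient: 1299 + 44×1330 = 59819

59819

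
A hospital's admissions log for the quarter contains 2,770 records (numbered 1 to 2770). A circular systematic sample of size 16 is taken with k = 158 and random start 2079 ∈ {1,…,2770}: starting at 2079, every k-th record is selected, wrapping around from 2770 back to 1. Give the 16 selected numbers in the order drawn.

2079, 2237, 2395, 2553, 2711, 99, 257, 415, 573, 731, 889, 1047, 1205, 1363, 1521, 1679

Selection 1: 2079
Selection 2: 2079 + 158 = 2237
Selection 3: 2237 + 158 = 2395
Selection 4: 2395 + 158 = 2553
Selection 5: 2553 + 158 = 2711
Selection 6: 2711 + 158 = 2869 → 2869 − 2770 = 99
Selection 7: 99 + 158 = 257
Selection 8: 257 + 158 = 415
Selection 9: 415 + 158 = 573
Selection 10: 573 + 158 = 731
Selection 11: 731 + 158 = 889
Selection 12: 889 + 158 = 1047
Selection 13: 1047 + 158 = 1205
Selection 14: 1205 + 158 = 1363
Selection 15: 1363 + 158 = 1521
Selection 16: 1521 + 158 = 1679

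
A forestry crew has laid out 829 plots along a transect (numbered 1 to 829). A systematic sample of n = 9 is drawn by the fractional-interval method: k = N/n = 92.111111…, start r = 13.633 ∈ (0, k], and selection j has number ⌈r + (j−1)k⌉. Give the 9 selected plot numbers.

14, 106, 198, 290, 383, 475, 567, 659, 751

j=1: r + 0k = 13.633 → ⌈·⌉ = 14
j=2: r + 1k = 105.744111… → ⌈·⌉ = 106
j=3: r + 2k = 197.855222… → ⌈·⌉ = 198
j=4: r + 3k = 289.966333… → ⌈·⌉ = 290
j=5: r + 4k = 382.077444… → ⌈·⌉ = 383
j=6: r + 5k = 474.188555… → ⌈·⌉ = 475
j=7: r + 6k = 566.299666… → ⌈·⌉ = 567
j=8: r + 7k = 658.410777… → ⌈·⌉ = 659
j=9: r + 8k = 750.521888… → ⌈·⌉ = 751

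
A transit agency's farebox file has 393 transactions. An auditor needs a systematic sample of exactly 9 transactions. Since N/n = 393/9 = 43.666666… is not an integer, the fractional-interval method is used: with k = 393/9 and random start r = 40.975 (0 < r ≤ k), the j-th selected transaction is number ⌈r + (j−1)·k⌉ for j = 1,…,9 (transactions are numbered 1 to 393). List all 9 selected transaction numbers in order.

41, 85, 129, 172, 216, 260, 303, 347, 391

j=1: r + 0k = 40.975 → ⌈·⌉ = 41
j=2: r + 1k = 84.641666… → ⌈·⌉ = 85
j=3: r + 2k = 128.308333… → ⌈·⌉ = 129
j=4: r + 3k = 171.975 → ⌈·⌉ = 172
j=5: r + 4k = 215.641666… → ⌈·⌉ = 216
j=6: r + 5k = 259.308333… → ⌈·⌉ = 260
j=7: r + 6k = 302.975 → ⌈·⌉ = 303
j=8: r + 7k = 346.641666… → ⌈·⌉ = 347
j=9: r + 8k = 390.308333… → ⌈·⌉ = 391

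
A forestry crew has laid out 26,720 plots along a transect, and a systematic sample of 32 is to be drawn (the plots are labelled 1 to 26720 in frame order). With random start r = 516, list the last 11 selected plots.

k = N/n = 26720/32 = 835
22nd selection = 516 + 21×835 = 18051
23rd: 18051 + 835 = 18886
24th: 18886 + 835 = 19721
25th: 19721 + 835 = 20556
26th: 20556 + 835 = 21391
27th: 21391 + 835 = 22226
28th: 22226 + 835 = 23061
29th: 23061 + 835 = 23896
30th: 23896 + 835 = 24731
31st: 24731 + 835 = 25566
32nd: 25566 + 835 = 26401

18051, 18886, 19721, 20556, 21391, 22226, 23061, 23896, 24731, 25566, 26401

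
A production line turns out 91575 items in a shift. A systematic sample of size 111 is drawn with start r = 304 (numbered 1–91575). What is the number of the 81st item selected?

k = 91575/111 = 825
81st selection = r + (81−1)·k = 304 + 80×825 = 304 + 66000 = 66304

66304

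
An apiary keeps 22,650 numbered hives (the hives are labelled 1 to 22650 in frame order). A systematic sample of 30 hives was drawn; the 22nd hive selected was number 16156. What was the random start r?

k = 22650/30 = 755
r = 16156 − (22−1)×755 = 16156 − 15855 = 301

301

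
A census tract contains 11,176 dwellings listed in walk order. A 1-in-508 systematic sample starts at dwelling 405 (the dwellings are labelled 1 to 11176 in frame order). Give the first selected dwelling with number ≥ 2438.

2945

k = 508
Steps past start: ⌈(2438 − 405)/508⌉ = ⌈2033/508⌉ = 5
Selected dwelling: 405 + 5×508 = 2945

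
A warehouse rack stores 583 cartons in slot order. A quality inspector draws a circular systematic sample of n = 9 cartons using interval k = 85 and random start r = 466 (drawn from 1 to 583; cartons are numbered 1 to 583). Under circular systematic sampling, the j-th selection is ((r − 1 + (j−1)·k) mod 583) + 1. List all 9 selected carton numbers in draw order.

Selection 1: 466
Selection 2: 466 + 85 = 551
Selection 3: 551 + 85 = 636 → 636 − 583 = 53
Selection 4: 53 + 85 = 138
Selection 5: 138 + 85 = 223
Selection 6: 223 + 85 = 308
Selection 7: 308 + 85 = 393
Selection 8: 393 + 85 = 478
Selection 9: 478 + 85 = 563

466, 551, 53, 138, 223, 308, 393, 478, 563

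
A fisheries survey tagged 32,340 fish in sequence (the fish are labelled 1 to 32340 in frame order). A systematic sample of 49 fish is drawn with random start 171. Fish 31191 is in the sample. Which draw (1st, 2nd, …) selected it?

48

k = 32340/49 = 660
position = (31191 − 171)/660 + 1 = 31020/660 + 1 = 47 + 1 = 48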